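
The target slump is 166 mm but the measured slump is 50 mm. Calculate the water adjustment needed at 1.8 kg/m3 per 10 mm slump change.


Difference = 166 - 50 = 116 mm
Water adjustment = 116 * 1.8 / 10 = 20.9 kg/m3

20.9


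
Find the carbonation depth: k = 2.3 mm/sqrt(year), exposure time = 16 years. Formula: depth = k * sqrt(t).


depth = k * sqrt(t)
= 2.3 * sqrt(16)
= 9.2 mm

9.2


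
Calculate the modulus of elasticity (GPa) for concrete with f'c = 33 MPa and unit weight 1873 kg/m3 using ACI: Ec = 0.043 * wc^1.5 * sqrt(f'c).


Ec = 0.043 * 1873^1.5 * sqrt(33) / 1000
= 20.02 GPa

20.02


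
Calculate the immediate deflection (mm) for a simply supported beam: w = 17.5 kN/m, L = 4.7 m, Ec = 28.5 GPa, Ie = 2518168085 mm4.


Convert: L = 4.7 m = 4700 mm, Ec = 28.5 GPa = 28500 MPa
delta = 5 * 17.5 * 4700^4 / (384 * 28500 * 2518168085)
= 1.55 mm

1.55


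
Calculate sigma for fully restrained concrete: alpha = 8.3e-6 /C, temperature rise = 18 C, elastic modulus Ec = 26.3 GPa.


sigma = alpha * dT * Ec
= 8.3e-6 * 18 * 26.3 * 1000
= 3.929 MPa

3.929


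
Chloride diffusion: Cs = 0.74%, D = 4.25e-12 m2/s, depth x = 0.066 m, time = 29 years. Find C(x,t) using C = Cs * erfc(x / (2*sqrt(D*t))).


t_seconds = 29 * 365.25 * 24 * 3600 = 915170400.0 s
arg = 0.066 / (2 * sqrt(4.25e-12 * 915170400.0))
= 0.5291
erfc(0.5291) = 0.4543
C = 0.74 * 0.4543 = 0.3362%

0.3362


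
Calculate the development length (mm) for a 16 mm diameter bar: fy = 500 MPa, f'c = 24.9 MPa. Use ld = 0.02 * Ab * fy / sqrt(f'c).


Ab = pi * 16^2 / 4 = 201.062 mm2
ld = 0.02 * 201.062 * 500 / sqrt(24.9)
= 402.9 mm

402.9


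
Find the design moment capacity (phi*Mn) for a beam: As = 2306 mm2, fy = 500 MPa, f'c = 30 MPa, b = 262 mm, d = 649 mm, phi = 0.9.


a = As * fy / (0.85 * f'c * b)
= 2306 * 500 / (0.85 * 30 * 262)
= 172.579 mm
Mn = As * fy * (d - a/2) / 10^6
= 648.8052 kN-m
phi*Mn = 0.9 * 648.8052 = 583.92 kN-m

583.92


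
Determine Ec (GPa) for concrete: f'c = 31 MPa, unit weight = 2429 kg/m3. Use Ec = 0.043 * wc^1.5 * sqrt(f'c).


Ec = 0.043 * 2429^1.5 * sqrt(31) / 1000
= 28.66 GPa

28.66


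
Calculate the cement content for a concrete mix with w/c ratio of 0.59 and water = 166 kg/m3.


Cement = water / (w/c)
= 166 / 0.59
= 281.4 kg/m3

281.4


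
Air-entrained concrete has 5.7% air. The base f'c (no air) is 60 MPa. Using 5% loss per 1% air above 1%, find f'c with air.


Strength loss = (5.7 - 1) * 5 = 23.5%
f'c = 60 * (1 - 23.5/100)
= 45.9 MPa

45.9


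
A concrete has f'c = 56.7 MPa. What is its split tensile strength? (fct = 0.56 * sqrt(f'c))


fct = 0.56 * sqrt(56.7)
= 0.56 * 7.53
= 4.217 MPa

4.217


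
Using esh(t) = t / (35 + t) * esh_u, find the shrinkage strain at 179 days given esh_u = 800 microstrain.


esh(179) = 179 / (35 + 179) * 800
= 179 / 214 * 800
= 669.2 microstrain

669.2


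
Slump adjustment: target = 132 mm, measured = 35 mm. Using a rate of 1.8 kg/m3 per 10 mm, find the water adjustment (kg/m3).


Difference = 132 - 35 = 97 mm
Water adjustment = 97 * 1.8 / 10 = 17.5 kg/m3

17.5


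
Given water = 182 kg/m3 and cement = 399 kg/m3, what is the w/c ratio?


w/c = water / cement
w/c = 182 / 399 = 0.456

0.456


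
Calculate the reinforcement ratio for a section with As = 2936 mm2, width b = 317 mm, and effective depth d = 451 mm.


rho = As / (b * d)
= 2936 / (317 * 451)
= 0.0205

0.0205


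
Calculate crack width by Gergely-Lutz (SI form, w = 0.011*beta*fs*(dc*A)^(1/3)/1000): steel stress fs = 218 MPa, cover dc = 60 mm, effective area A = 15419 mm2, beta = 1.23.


w = 0.011 * beta * fs * (dc * A)^(1/3) / 1000
= 0.011 * 1.23 * 218 * (60 * 15419)^(1/3) / 1000
= 0.287 mm

0.287


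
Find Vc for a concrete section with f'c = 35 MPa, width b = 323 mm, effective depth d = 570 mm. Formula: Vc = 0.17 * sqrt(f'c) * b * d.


Vc = 0.17 * sqrt(35) * 323 * 570 / 1000
= 185.17 kN

185.17


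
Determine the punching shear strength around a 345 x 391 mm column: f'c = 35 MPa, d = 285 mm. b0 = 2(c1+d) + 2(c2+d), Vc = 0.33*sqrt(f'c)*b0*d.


b0 = 2*(345 + 285) + 2*(391 + 285) = 2612 mm
Vc = 0.33 * sqrt(35) * 2612 * 285 / 1000
= 1453.34 kN

1453.34


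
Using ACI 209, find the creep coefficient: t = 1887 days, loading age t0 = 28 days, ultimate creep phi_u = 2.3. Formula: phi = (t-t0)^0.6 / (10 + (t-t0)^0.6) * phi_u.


dt = 1887 - 28 = 1859
phi = 1859^0.6 / (10 + 1859^0.6) * 2.3
= 2.073

2.073


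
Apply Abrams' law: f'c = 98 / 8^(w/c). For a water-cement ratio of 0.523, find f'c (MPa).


f'c = 98 / 8^0.523
= 98 / 2.967
= 33.03 MPa

33.03


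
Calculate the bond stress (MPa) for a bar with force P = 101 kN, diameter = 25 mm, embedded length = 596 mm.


u = P / (pi * db * ld)
= 101 * 1000 / (pi * 25 * 596)
= 2.158 MPa

2.158


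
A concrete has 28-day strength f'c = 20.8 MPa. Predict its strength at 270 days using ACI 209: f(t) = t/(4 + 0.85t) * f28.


f(270) = 270 / (4 + 0.85 * 270) * 20.8
= 270 / 233.5 * 20.8
= 24.05 MPa

24.05


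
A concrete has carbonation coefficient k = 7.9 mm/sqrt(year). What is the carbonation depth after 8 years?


depth = k * sqrt(t)
= 7.9 * sqrt(8)
= 22.34 mm

22.34


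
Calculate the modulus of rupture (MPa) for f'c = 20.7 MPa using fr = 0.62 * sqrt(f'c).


fr = 0.62 * sqrt(20.7)
= 2.821 MPa

2.821


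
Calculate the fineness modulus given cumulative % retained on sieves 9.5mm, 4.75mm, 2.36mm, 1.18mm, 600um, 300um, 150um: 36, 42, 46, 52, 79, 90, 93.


FM = sum(cumulative % retained) / 100
= 438 / 100
= 4.38

4.38


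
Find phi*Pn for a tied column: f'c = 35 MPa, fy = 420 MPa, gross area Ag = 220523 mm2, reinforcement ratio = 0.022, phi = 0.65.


Ast = rho * Ag = 0.022 * 220523 = 4851.506 mm2
phi*Pn = 0.65 * 0.80 * (0.85 * 35 * (220523 - 4851.506) + 420 * 4851.506) / 1000
= 4396.01 kN

4396.01


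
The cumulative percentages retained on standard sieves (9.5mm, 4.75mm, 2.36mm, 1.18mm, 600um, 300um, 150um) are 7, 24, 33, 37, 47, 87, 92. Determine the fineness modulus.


FM = sum(cumulative % retained) / 100
= 327 / 100
= 3.27

3.27


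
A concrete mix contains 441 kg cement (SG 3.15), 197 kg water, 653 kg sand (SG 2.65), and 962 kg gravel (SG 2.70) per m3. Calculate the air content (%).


Vol cement = 441 / (3.15 * 1000) = 0.14 m3
Vol water = 197 / 1000 = 0.197 m3
Vol sand = 653 / (2.65 * 1000) = 0.246415 m3
Vol gravel = 962 / (2.70 * 1000) = 0.356296 m3
Total solid + water volume = 0.939711 m3
Air = (1 - 0.939711) * 100 = 6.03%

6.03


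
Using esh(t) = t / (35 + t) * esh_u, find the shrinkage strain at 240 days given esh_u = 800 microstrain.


esh(240) = 240 / (35 + 240) * 800
= 240 / 275 * 800
= 698.2 microstrain

698.2


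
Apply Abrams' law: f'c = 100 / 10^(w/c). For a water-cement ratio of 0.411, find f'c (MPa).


f'c = 100 / 10^0.411
= 100 / 2.576
= 38.82 MPa

38.82


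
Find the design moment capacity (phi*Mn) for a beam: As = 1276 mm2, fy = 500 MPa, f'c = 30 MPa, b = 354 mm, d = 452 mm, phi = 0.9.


a = As * fy / (0.85 * f'c * b)
= 1276 * 500 / (0.85 * 30 * 354)
= 70.6769 mm
Mn = As * fy * (d - a/2) / 10^6
= 265.8301 kN-m
phi*Mn = 0.9 * 265.8301 = 239.25 kN-m

239.25


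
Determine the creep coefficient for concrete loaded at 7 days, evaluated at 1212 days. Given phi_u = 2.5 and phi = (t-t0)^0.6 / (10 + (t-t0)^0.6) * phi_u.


dt = 1212 - 7 = 1205
phi = 1205^0.6 / (10 + 1205^0.6) * 2.5
= 2.19

2.19


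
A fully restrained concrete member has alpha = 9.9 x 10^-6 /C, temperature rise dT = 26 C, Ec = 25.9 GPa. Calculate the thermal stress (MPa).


sigma = alpha * dT * Ec
= 9.9e-6 * 26 * 25.9 * 1000
= 6.667 MPa

6.667


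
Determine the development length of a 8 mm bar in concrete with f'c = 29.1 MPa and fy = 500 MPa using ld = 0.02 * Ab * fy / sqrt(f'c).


Ab = pi * 8^2 / 4 = 50.265 mm2
ld = 0.02 * 50.265 * 500 / sqrt(29.1)
= 93.2 mm

93.2


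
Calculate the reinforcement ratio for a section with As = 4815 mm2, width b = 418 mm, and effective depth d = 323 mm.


rho = As / (b * d)
= 4815 / (418 * 323)
= 0.0357

0.0357


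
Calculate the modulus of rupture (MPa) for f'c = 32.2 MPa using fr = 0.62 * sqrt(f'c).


fr = 0.62 * sqrt(32.2)
= 3.518 MPa

3.518


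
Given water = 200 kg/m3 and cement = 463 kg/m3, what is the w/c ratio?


w/c = water / cement
w/c = 200 / 463 = 0.432

0.432


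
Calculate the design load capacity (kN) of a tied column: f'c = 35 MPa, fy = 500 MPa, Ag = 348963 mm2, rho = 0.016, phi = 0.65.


Ast = rho * Ag = 0.016 * 348963 = 5583.408 mm2
phi*Pn = 0.65 * 0.80 * (0.85 * 35 * (348963 - 5583.408) + 500 * 5583.408) / 1000
= 6763.77 kN

6763.77


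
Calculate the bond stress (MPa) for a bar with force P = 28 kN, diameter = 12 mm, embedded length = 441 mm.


u = P / (pi * db * ld)
= 28 * 1000 / (pi * 12 * 441)
= 1.684 MPa

1.684


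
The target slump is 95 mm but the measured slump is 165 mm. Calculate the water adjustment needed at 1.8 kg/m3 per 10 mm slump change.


Difference = 95 - 165 = -70 mm
Water adjustment = -70 * 1.8 / 10 = -12.6 kg/m3

-12.6


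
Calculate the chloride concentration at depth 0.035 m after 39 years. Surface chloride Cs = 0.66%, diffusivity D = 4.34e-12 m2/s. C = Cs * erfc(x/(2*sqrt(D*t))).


t_seconds = 39 * 365.25 * 24 * 3600 = 1230746400.0 s
arg = 0.035 / (2 * sqrt(4.34e-12 * 1230746400.0))
= 0.2394
erfc(0.2394) = 0.7349
C = 0.66 * 0.7349 = 0.485%

0.485


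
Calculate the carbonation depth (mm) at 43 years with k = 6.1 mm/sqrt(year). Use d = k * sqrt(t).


depth = k * sqrt(t)
= 6.1 * sqrt(43)
= 40.0 mm

40.0


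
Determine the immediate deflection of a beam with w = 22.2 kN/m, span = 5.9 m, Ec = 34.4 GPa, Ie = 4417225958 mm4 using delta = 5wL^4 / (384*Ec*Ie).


Convert: L = 5.9 m = 5900 mm, Ec = 34.4 GPa = 34400 MPa
delta = 5 * 22.2 * 5900^4 / (384 * 34400 * 4417225958)
= 2.31 mm

2.31


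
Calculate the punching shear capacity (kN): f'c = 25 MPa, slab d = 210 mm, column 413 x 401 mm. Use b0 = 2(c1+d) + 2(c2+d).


b0 = 2*(413 + 210) + 2*(401 + 210) = 2468 mm
Vc = 0.33 * sqrt(25) * 2468 * 210 / 1000
= 855.16 kN

855.16


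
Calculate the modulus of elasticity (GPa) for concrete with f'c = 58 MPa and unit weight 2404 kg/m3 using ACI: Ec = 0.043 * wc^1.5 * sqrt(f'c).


Ec = 0.043 * 2404^1.5 * sqrt(58) / 1000
= 38.6 GPa

38.6


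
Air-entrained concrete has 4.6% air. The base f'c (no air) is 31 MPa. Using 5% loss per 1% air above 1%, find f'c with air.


Strength loss = (4.6 - 1) * 5 = 18.0%
f'c = 31 * (1 - 18.0/100)
= 25.42 MPa

25.42


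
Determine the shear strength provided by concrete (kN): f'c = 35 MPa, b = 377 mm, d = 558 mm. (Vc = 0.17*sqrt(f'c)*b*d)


Vc = 0.17 * sqrt(35) * 377 * 558 / 1000
= 211.57 kN

211.57


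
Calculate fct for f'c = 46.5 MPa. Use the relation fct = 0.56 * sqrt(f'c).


fct = 0.56 * sqrt(46.5)
= 0.56 * 6.819
= 3.819 MPa

3.819


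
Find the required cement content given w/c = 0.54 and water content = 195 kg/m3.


Cement = water / (w/c)
= 195 / 0.54
= 361.1 kg/m3

361.1


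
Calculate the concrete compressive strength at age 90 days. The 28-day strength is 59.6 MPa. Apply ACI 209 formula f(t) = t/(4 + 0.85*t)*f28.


f(90) = 90 / (4 + 0.85 * 90) * 59.6
= 90 / 80.5 * 59.6
= 66.63 MPa

66.63


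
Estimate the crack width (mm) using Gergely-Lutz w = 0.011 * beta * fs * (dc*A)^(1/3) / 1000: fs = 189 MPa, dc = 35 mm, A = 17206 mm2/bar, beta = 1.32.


w = 0.011 * beta * fs * (dc * A)^(1/3) / 1000
= 0.011 * 1.32 * 189 * (35 * 17206)^(1/3) / 1000
= 0.232 mm

0.232


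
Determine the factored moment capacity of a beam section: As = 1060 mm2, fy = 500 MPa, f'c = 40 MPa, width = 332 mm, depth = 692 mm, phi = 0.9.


a = As * fy / (0.85 * f'c * b)
= 1060 * 500 / (0.85 * 40 * 332)
= 46.9525 mm
Mn = As * fy * (d - a/2) / 10^6
= 354.3176 kN-m
phi*Mn = 0.9 * 354.3176 = 318.89 kN-m

318.89


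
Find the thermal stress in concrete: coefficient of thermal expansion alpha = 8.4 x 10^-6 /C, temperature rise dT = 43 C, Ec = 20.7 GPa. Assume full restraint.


sigma = alpha * dT * Ec
= 8.4e-6 * 43 * 20.7 * 1000
= 7.477 MPa

7.477


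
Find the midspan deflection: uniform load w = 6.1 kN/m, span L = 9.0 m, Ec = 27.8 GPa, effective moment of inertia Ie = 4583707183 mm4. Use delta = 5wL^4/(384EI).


Convert: L = 9.0 m = 9000 mm, Ec = 27.8 GPa = 27800 MPa
delta = 5 * 6.1 * 9000^4 / (384 * 27800 * 4583707183)
= 4.09 mm

4.09


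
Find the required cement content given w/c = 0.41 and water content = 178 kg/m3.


Cement = water / (w/c)
= 178 / 0.41
= 434.1 kg/m3

434.1


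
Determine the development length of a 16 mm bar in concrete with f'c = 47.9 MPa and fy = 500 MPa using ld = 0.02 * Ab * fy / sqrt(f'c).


Ab = pi * 16^2 / 4 = 201.062 mm2
ld = 0.02 * 201.062 * 500 / sqrt(47.9)
= 290.5 mm

290.5


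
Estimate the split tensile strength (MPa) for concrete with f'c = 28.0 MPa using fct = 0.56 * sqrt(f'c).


fct = 0.56 * sqrt(28.0)
= 0.56 * 5.292
= 2.963 MPa

2.963


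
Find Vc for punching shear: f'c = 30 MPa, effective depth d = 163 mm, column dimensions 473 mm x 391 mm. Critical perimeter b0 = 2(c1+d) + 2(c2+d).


b0 = 2*(473 + 163) + 2*(391 + 163) = 2380 mm
Vc = 0.33 * sqrt(30) * 2380 * 163 / 1000
= 701.2 kN

701.2


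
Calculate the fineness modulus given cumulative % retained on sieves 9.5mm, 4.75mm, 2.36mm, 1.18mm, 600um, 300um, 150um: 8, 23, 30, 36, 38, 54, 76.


FM = sum(cumulative % retained) / 100
= 265 / 100
= 2.65

2.65


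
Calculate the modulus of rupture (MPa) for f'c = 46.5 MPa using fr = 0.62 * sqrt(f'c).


fr = 0.62 * sqrt(46.5)
= 4.228 MPa

4.228


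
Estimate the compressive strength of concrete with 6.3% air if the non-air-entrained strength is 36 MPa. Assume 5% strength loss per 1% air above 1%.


Strength loss = (6.3 - 1) * 5 = 26.5%
f'c = 36 * (1 - 26.5/100)
= 26.46 MPa

26.46


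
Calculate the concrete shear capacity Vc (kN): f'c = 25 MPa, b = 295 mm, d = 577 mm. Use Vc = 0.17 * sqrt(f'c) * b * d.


Vc = 0.17 * sqrt(25) * 295 * 577 / 1000
= 144.68 kN

144.68


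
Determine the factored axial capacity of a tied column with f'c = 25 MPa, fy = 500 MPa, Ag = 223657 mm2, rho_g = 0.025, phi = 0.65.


Ast = rho * Ag = 0.025 * 223657 = 5591.425 mm2
phi*Pn = 0.65 * 0.80 * (0.85 * 25 * (223657 - 5591.425) + 500 * 5591.425) / 1000
= 3863.4 kN

3863.4


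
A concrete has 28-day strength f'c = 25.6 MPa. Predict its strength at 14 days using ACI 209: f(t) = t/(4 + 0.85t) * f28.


f(14) = 14 / (4 + 0.85 * 14) * 25.6
= 14 / 15.9 * 25.6
= 22.54 MPa

22.54


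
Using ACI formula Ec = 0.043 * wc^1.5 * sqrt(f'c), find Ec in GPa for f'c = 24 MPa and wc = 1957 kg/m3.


Ec = 0.043 * 1957^1.5 * sqrt(24) / 1000
= 18.24 GPa

18.24


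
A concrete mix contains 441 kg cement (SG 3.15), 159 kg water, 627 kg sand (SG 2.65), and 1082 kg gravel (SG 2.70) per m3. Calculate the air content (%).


Vol cement = 441 / (3.15 * 1000) = 0.14 m3
Vol water = 159 / 1000 = 0.159 m3
Vol sand = 627 / (2.65 * 1000) = 0.236604 m3
Vol gravel = 1082 / (2.70 * 1000) = 0.400741 m3
Total solid + water volume = 0.936345 m3
Air = (1 - 0.936345) * 100 = 6.37%

6.37


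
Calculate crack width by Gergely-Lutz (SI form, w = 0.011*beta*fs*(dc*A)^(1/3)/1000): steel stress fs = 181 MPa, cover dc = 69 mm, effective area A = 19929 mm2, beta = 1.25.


w = 0.011 * beta * fs * (dc * A)^(1/3) / 1000
= 0.011 * 1.25 * 181 * (69 * 19929)^(1/3) / 1000
= 0.277 mm

0.277


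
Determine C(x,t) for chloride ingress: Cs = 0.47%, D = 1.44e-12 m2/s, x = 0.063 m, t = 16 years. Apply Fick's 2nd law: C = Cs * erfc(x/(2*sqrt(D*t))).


t_seconds = 16 * 365.25 * 24 * 3600 = 504921600.0 s
arg = 0.063 / (2 * sqrt(1.44e-12 * 504921600.0))
= 1.1682
erfc(1.1682) = 0.0985
C = 0.47 * 0.0985 = 0.0463%

0.0463


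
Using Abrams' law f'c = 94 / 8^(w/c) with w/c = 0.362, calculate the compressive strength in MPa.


f'c = 94 / 8^0.362
= 94 / 2.123
= 44.28 MPa

44.28


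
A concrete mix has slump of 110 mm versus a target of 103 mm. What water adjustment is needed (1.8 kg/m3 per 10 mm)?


Difference = 103 - 110 = -7 mm
Water adjustment = -7 * 1.8 / 10 = -1.3 kg/m3

-1.3


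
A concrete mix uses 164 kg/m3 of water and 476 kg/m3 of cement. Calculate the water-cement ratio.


w/c = water / cement
w/c = 164 / 476 = 0.345

0.345


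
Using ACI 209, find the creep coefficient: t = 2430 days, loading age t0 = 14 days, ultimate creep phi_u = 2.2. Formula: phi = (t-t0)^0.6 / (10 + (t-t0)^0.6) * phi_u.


dt = 2430 - 14 = 2416
phi = 2416^0.6 / (10 + 2416^0.6) * 2.2
= 2.012

2.012


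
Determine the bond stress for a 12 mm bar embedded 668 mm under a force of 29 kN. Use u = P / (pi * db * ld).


u = P / (pi * db * ld)
= 29 * 1000 / (pi * 12 * 668)
= 1.152 MPa

1.152


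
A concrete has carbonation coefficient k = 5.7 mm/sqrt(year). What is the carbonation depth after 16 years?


depth = k * sqrt(t)
= 5.7 * sqrt(16)
= 22.8 mm

22.8


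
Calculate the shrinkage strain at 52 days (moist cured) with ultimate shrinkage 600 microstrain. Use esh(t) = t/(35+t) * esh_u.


esh(52) = 52 / (35 + 52) * 600
= 52 / 87 * 600
= 358.6 microstrain

358.6


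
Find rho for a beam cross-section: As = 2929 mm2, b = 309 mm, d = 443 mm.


rho = As / (b * d)
= 2929 / (309 * 443)
= 0.0214

0.0214


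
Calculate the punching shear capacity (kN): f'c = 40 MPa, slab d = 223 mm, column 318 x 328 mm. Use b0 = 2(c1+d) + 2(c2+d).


b0 = 2*(318 + 223) + 2*(328 + 223) = 2184 mm
Vc = 0.33 * sqrt(40) * 2184 * 223 / 1000
= 1016.49 kN

1016.49


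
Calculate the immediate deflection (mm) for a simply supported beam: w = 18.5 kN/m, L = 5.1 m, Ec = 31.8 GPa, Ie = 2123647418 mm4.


Convert: L = 5.1 m = 5100 mm, Ec = 31.8 GPa = 31800 MPa
delta = 5 * 18.5 * 5100^4 / (384 * 31800 * 2123647418)
= 2.41 mm

2.41


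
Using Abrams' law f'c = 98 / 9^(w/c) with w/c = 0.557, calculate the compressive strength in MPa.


f'c = 98 / 9^0.557
= 98 / 3.4
= 28.82 MPa

28.82


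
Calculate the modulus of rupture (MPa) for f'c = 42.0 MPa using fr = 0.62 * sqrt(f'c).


fr = 0.62 * sqrt(42.0)
= 4.018 MPa

4.018


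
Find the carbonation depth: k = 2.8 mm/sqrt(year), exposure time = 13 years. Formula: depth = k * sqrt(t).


depth = k * sqrt(t)
= 2.8 * sqrt(13)
= 10.1 mm

10.1


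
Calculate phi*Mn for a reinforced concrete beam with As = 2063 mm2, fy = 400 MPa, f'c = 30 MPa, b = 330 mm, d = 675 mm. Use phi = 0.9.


a = As * fy / (0.85 * f'c * b)
= 2063 * 400 / (0.85 * 30 * 330)
= 98.063 mm
Mn = As * fy * (d - a/2) / 10^6
= 516.5492 kN-m
phi*Mn = 0.9 * 516.5492 = 464.89 kN-m

464.89


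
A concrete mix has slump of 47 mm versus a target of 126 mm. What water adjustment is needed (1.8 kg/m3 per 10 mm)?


Difference = 126 - 47 = 79 mm
Water adjustment = 79 * 1.8 / 10 = 14.2 kg/m3

14.2


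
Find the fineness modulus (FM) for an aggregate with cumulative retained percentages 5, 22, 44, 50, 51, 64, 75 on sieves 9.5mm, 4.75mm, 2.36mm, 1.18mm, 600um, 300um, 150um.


FM = sum(cumulative % retained) / 100
= 311 / 100
= 3.11

3.11


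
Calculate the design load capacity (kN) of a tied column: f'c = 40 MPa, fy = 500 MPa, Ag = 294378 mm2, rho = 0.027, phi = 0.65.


Ast = rho * Ag = 0.027 * 294378 = 7948.206 mm2
phi*Pn = 0.65 * 0.80 * (0.85 * 40 * (294378 - 7948.206) + 500 * 7948.206) / 1000
= 7130.61 kN

7130.61


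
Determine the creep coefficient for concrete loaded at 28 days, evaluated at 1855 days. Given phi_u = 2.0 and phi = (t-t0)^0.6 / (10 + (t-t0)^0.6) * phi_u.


dt = 1855 - 28 = 1827
phi = 1827^0.6 / (10 + 1827^0.6) * 2.0
= 1.801

1.801


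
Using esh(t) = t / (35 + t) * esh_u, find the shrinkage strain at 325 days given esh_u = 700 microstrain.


esh(325) = 325 / (35 + 325) * 700
= 325 / 360 * 700
= 631.9 microstrain

631.9


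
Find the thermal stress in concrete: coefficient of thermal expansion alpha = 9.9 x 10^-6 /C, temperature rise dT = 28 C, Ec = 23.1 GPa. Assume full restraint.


sigma = alpha * dT * Ec
= 9.9e-6 * 28 * 23.1 * 1000
= 6.403 MPa

6.403


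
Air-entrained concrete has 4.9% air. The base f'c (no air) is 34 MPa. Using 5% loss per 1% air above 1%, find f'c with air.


Strength loss = (4.9 - 1) * 5 = 19.5%
f'c = 34 * (1 - 19.5/100)
= 27.37 MPa

27.37


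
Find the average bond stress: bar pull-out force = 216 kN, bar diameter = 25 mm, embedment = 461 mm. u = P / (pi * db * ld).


u = P / (pi * db * ld)
= 216 * 1000 / (pi * 25 * 461)
= 5.966 MPa

5.966


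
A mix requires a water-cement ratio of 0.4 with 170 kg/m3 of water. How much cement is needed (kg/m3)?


Cement = water / (w/c)
= 170 / 0.4
= 425.0 kg/m3

425.0


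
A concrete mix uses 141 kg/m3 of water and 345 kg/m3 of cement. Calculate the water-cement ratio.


w/c = water / cement
w/c = 141 / 345 = 0.409

0.409


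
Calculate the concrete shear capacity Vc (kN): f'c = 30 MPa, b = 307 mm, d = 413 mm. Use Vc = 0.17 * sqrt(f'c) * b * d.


Vc = 0.17 * sqrt(30) * 307 * 413 / 1000
= 118.06 kN

118.06


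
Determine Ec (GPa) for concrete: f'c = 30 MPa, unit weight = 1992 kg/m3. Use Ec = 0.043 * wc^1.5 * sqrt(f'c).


Ec = 0.043 * 1992^1.5 * sqrt(30) / 1000
= 20.94 GPa

20.94


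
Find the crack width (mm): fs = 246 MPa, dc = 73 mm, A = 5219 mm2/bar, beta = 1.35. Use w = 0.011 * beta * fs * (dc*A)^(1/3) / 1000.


w = 0.011 * beta * fs * (dc * A)^(1/3) / 1000
= 0.011 * 1.35 * 246 * (73 * 5219)^(1/3) / 1000
= 0.265 mm

0.265


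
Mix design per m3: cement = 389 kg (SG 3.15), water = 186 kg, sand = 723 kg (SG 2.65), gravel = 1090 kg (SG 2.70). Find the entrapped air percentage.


Vol cement = 389 / (3.15 * 1000) = 0.123492 m3
Vol water = 186 / 1000 = 0.186 m3
Vol sand = 723 / (2.65 * 1000) = 0.27283 m3
Vol gravel = 1090 / (2.70 * 1000) = 0.403704 m3
Total solid + water volume = 0.986026 m3
Air = (1 - 0.986026) * 100 = 1.4%

1.4


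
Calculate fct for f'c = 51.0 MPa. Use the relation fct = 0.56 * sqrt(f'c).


fct = 0.56 * sqrt(51.0)
= 0.56 * 7.141
= 3.999 MPa

3.999


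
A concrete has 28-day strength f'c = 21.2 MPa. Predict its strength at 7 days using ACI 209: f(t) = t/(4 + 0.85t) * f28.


f(7) = 7 / (4 + 0.85 * 7) * 21.2
= 7 / 9.95 * 21.2
= 14.91 MPa

14.91


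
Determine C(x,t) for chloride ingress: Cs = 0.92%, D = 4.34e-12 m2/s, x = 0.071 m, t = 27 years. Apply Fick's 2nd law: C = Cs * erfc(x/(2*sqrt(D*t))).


t_seconds = 27 * 365.25 * 24 * 3600 = 852055200.0 s
arg = 0.071 / (2 * sqrt(4.34e-12 * 852055200.0))
= 0.5838
erfc(0.5838) = 0.409
C = 0.92 * 0.409 = 0.3763%

0.3763


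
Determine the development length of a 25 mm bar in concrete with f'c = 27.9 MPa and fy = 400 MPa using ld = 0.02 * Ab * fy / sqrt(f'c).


Ab = pi * 25^2 / 4 = 490.874 mm2
ld = 0.02 * 490.874 * 400 / sqrt(27.9)
= 743.5 mm

743.5


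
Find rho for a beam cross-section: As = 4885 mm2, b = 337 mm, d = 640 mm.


rho = As / (b * d)
= 4885 / (337 * 640)
= 0.0226

0.0226


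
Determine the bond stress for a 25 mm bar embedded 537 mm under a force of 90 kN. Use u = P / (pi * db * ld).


u = P / (pi * db * ld)
= 90 * 1000 / (pi * 25 * 537)
= 2.134 MPa

2.134


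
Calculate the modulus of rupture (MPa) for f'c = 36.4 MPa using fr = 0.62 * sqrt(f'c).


fr = 0.62 * sqrt(36.4)
= 3.741 MPa

3.741


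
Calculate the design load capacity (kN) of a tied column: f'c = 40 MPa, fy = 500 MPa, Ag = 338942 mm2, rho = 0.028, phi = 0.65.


Ast = rho * Ag = 0.028 * 338942 = 9490.376 mm2
phi*Pn = 0.65 * 0.80 * (0.85 * 40 * (338942 - 9490.376) + 500 * 9490.376) / 1000
= 8292.2 kN

8292.2


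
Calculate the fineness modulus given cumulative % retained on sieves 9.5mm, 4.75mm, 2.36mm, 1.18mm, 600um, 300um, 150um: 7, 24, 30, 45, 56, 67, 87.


FM = sum(cumulative % retained) / 100
= 316 / 100
= 3.16

3.16


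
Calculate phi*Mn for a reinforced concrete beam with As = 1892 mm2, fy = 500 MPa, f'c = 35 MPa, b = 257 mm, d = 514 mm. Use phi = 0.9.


a = As * fy / (0.85 * f'c * b)
= 1892 * 500 / (0.85 * 35 * 257)
= 123.7289 mm
Mn = As * fy * (d - a/2) / 10^6
= 427.7202 kN-m
phi*Mn = 0.9 * 427.7202 = 384.95 kN-m

384.95


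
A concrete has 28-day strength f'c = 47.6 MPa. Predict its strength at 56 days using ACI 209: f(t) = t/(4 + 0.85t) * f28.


f(56) = 56 / (4 + 0.85 * 56) * 47.6
= 56 / 51.6 * 47.6
= 51.66 MPa

51.66


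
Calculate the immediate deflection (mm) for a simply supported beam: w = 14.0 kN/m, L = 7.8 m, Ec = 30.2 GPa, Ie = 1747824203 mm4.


Convert: L = 7.8 m = 7800 mm, Ec = 30.2 GPa = 30200 MPa
delta = 5 * 14.0 * 7800^4 / (384 * 30200 * 1747824203)
= 12.78 mm

12.78


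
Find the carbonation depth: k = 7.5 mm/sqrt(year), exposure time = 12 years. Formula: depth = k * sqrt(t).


depth = k * sqrt(t)
= 7.5 * sqrt(12)
= 25.98 mm

25.98


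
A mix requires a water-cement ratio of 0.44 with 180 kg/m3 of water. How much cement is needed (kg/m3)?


Cement = water / (w/c)
= 180 / 0.44
= 409.1 kg/m3

409.1


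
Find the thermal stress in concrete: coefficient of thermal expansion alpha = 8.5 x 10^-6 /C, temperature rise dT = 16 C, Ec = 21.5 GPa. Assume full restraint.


sigma = alpha * dT * Ec
= 8.5e-6 * 16 * 21.5 * 1000
= 2.924 MPa

2.924


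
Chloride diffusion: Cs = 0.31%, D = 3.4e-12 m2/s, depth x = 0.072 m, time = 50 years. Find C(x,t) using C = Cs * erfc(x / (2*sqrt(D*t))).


t_seconds = 50 * 365.25 * 24 * 3600 = 1577880000.0 s
arg = 0.072 / (2 * sqrt(3.4e-12 * 1577880000.0))
= 0.4915
erfc(0.4915) = 0.487
C = 0.31 * 0.487 = 0.151%

0.151


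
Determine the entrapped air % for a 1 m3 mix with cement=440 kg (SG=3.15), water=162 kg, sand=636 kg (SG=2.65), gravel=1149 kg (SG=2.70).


Vol cement = 440 / (3.15 * 1000) = 0.139683 m3
Vol water = 162 / 1000 = 0.162 m3
Vol sand = 636 / (2.65 * 1000) = 0.24 m3
Vol gravel = 1149 / (2.70 * 1000) = 0.425556 m3
Total solid + water volume = 0.967238 m3
Air = (1 - 0.967238) * 100 = 3.28%

3.28


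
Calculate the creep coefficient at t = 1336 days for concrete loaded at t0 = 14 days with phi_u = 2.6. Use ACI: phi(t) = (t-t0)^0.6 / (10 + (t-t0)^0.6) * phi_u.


dt = 1336 - 14 = 1322
phi = 1322^0.6 / (10 + 1322^0.6) * 2.6
= 2.293

2.293


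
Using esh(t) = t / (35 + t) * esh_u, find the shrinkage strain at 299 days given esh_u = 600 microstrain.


esh(299) = 299 / (35 + 299) * 600
= 299 / 334 * 600
= 537.1 microstrain

537.1


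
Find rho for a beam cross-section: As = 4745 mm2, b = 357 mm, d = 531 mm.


rho = As / (b * d)
= 4745 / (357 * 531)
= 0.025

0.025


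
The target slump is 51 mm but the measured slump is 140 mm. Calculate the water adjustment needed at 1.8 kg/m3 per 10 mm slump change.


Difference = 51 - 140 = -89 mm
Water adjustment = -89 * 1.8 / 10 = -16.0 kg/m3

-16.0


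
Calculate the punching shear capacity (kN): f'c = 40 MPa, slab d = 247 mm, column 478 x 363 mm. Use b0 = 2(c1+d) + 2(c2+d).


b0 = 2*(478 + 247) + 2*(363 + 247) = 2670 mm
Vc = 0.33 * sqrt(40) * 2670 * 247 / 1000
= 1376.42 kN

1376.42


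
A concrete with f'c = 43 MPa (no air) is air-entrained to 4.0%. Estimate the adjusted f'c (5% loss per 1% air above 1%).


Strength loss = (4.0 - 1) * 5 = 15.0%
f'c = 43 * (1 - 15.0/100)
= 36.55 MPa

36.55


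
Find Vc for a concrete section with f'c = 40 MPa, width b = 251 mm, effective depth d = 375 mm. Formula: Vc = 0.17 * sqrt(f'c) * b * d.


Vc = 0.17 * sqrt(40) * 251 * 375 / 1000
= 101.2 kN

101.2


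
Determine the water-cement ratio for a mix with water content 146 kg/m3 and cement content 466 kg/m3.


w/c = water / cement
w/c = 146 / 466 = 0.313

0.313


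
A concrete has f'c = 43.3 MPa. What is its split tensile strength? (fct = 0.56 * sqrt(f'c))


fct = 0.56 * sqrt(43.3)
= 0.56 * 6.58
= 3.685 MPa

3.685


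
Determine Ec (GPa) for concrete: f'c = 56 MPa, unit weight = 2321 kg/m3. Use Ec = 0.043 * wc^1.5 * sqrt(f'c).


Ec = 0.043 * 2321^1.5 * sqrt(56) / 1000
= 35.98 GPa

35.98


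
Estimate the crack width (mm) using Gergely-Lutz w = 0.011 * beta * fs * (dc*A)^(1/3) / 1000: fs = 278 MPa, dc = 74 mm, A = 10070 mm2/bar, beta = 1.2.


w = 0.011 * beta * fs * (dc * A)^(1/3) / 1000
= 0.011 * 1.2 * 278 * (74 * 10070)^(1/3) / 1000
= 0.333 mm

0.333


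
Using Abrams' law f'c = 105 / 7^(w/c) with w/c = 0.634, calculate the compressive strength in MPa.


f'c = 105 / 7^0.634
= 105 / 3.434
= 30.58 MPa

30.58


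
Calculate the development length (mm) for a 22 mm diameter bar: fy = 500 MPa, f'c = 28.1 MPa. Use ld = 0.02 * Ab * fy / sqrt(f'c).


Ab = pi * 22^2 / 4 = 380.133 mm2
ld = 0.02 * 380.133 * 500 / sqrt(28.1)
= 717.1 mm

717.1


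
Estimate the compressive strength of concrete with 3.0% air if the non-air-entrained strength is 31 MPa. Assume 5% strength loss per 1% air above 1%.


Strength loss = (3.0 - 1) * 5 = 10.0%
f'c = 31 * (1 - 10.0/100)
= 27.9 MPa

27.9


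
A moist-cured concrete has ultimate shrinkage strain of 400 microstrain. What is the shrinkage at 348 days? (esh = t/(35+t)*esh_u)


esh(348) = 348 / (35 + 348) * 400
= 348 / 383 * 400
= 363.4 microstrain

363.4


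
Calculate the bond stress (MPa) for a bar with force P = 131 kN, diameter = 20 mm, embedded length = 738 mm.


u = P / (pi * db * ld)
= 131 * 1000 / (pi * 20 * 738)
= 2.825 MPa

2.825


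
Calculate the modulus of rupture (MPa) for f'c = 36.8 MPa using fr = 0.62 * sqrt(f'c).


fr = 0.62 * sqrt(36.8)
= 3.761 MPa

3.761


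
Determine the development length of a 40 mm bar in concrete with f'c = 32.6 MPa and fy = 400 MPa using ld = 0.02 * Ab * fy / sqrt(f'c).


Ab = pi * 40^2 / 4 = 1256.637 mm2
ld = 0.02 * 1256.637 * 400 / sqrt(32.6)
= 1760.7 mm

1760.7


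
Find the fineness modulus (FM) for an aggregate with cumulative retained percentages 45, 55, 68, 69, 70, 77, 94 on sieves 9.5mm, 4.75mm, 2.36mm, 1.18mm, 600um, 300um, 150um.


FM = sum(cumulative % retained) / 100
= 478 / 100
= 4.78

4.78


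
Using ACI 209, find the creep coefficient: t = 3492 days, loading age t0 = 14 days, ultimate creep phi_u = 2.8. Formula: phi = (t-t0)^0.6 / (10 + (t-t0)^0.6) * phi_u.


dt = 3492 - 14 = 3478
phi = 3478^0.6 / (10 + 3478^0.6) * 2.8
= 2.605

2.605


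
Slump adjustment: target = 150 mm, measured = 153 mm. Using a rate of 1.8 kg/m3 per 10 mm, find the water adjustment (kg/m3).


Difference = 150 - 153 = -3 mm
Water adjustment = -3 * 1.8 / 10 = -0.5 kg/m3

-0.5


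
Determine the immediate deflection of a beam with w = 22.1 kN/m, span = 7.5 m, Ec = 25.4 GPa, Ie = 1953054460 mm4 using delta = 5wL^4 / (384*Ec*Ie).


Convert: L = 7.5 m = 7500 mm, Ec = 25.4 GPa = 25400 MPa
delta = 5 * 22.1 * 7500^4 / (384 * 25400 * 1953054460)
= 18.35 mm

18.35


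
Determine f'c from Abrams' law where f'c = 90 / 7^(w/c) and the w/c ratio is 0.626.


f'c = 90 / 7^0.626
= 90 / 3.381
= 26.62 MPa

26.62


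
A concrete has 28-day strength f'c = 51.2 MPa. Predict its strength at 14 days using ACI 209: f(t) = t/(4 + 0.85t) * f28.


f(14) = 14 / (4 + 0.85 * 14) * 51.2
= 14 / 15.9 * 51.2
= 45.08 MPa

45.08


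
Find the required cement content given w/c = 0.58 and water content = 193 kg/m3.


Cement = water / (w/c)
= 193 / 0.58
= 332.8 kg/m3

332.8


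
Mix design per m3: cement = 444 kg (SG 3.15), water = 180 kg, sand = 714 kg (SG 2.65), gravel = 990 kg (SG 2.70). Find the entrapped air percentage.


Vol cement = 444 / (3.15 * 1000) = 0.140952 m3
Vol water = 180 / 1000 = 0.18 m3
Vol sand = 714 / (2.65 * 1000) = 0.269434 m3
Vol gravel = 990 / (2.70 * 1000) = 0.366667 m3
Total solid + water volume = 0.957053 m3
Air = (1 - 0.957053) * 100 = 4.29%

4.29


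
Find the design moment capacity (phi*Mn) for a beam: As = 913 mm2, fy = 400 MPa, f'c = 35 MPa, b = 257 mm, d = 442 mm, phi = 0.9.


a = As * fy / (0.85 * f'c * b)
= 913 * 400 / (0.85 * 35 * 257)
= 47.7651 mm
Mn = As * fy * (d - a/2) / 10^6
= 152.6965 kN-m
phi*Mn = 0.9 * 152.6965 = 137.43 kN-m

137.43


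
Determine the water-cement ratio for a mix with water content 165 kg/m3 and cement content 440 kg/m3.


w/c = water / cement
w/c = 165 / 440 = 0.375

0.375


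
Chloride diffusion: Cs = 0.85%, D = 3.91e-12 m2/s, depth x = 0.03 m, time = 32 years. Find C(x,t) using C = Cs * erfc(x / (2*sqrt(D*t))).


t_seconds = 32 * 365.25 * 24 * 3600 = 1009843200.0 s
arg = 0.03 / (2 * sqrt(3.91e-12 * 1009843200.0))
= 0.2387
erfc(0.2387) = 0.7357
C = 0.85 * 0.7357 = 0.6253%

0.6253


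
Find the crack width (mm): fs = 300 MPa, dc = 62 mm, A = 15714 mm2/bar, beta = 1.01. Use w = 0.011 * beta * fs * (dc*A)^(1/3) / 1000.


w = 0.011 * beta * fs * (dc * A)^(1/3) / 1000
= 0.011 * 1.01 * 300 * (62 * 15714)^(1/3) / 1000
= 0.33 mm

0.33


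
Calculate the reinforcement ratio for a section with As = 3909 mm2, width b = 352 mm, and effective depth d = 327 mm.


rho = As / (b * d)
= 3909 / (352 * 327)
= 0.034

0.034


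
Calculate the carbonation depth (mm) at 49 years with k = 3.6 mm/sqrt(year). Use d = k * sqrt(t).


depth = k * sqrt(t)
= 3.6 * sqrt(49)
= 25.2 mm

25.2


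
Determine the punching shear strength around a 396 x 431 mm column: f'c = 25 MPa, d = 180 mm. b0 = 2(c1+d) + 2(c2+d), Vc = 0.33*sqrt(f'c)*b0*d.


b0 = 2*(396 + 180) + 2*(431 + 180) = 2374 mm
Vc = 0.33 * sqrt(25) * 2374 * 180 / 1000
= 705.08 kN

705.08


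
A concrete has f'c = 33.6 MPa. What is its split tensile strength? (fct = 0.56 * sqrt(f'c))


fct = 0.56 * sqrt(33.6)
= 0.56 * 5.797
= 3.246 MPa

3.246


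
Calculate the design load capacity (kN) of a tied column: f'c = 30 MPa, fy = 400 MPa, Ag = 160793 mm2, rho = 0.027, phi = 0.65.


Ast = rho * Ag = 0.027 * 160793 = 4341.411 mm2
phi*Pn = 0.65 * 0.80 * (0.85 * 30 * (160793 - 4341.411) + 400 * 4341.411) / 1000
= 2977.56 kN

2977.56


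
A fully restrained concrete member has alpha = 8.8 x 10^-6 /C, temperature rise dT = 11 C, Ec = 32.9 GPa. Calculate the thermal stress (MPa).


sigma = alpha * dT * Ec
= 8.8e-6 * 11 * 32.9 * 1000
= 3.185 MPa

3.185


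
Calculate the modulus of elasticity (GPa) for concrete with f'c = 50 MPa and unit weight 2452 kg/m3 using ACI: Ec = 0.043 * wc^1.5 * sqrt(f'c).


Ec = 0.043 * 2452^1.5 * sqrt(50) / 1000
= 36.92 GPa

36.92


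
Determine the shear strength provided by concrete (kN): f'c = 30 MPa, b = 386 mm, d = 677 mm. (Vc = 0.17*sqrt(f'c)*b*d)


Vc = 0.17 * sqrt(30) * 386 * 677 / 1000
= 243.32 kN

243.32


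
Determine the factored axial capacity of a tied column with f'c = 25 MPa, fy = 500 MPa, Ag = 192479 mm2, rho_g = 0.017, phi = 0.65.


Ast = rho * Ag = 0.017 * 192479 = 3272.143 mm2
phi*Pn = 0.65 * 0.80 * (0.85 * 25 * (192479 - 3272.143) + 500 * 3272.143) / 1000
= 2941.49 kN

2941.49


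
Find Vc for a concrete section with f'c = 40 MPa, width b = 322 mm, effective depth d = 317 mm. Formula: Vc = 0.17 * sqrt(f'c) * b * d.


Vc = 0.17 * sqrt(40) * 322 * 317 / 1000
= 109.75 kN

109.75


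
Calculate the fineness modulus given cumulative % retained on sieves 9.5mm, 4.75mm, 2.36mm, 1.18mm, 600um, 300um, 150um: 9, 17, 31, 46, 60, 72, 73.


FM = sum(cumulative % retained) / 100
= 308 / 100
= 3.08

3.08


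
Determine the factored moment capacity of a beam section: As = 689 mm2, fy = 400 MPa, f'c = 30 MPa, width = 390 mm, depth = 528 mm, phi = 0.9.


a = As * fy / (0.85 * f'c * b)
= 689 * 400 / (0.85 * 30 * 390)
= 27.7124 mm
Mn = As * fy * (d - a/2) / 10^6
= 141.698 kN-m
phi*Mn = 0.9 * 141.698 = 127.53 kN-m

127.53


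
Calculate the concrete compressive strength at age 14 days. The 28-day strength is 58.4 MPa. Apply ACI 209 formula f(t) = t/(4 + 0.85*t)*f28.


f(14) = 14 / (4 + 0.85 * 14) * 58.4
= 14 / 15.9 * 58.4
= 51.42 MPa

51.42


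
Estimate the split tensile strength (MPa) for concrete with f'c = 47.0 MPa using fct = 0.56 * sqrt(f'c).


fct = 0.56 * sqrt(47.0)
= 0.56 * 6.856
= 3.839 MPa

3.839


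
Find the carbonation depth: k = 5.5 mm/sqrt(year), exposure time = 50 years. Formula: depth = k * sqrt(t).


depth = k * sqrt(t)
= 5.5 * sqrt(50)
= 38.89 mm

38.89


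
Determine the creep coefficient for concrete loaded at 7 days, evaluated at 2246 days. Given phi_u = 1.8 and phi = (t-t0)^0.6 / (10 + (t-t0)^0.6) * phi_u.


dt = 2246 - 7 = 2239
phi = 2239^0.6 / (10 + 2239^0.6) * 1.8
= 1.64

1.64


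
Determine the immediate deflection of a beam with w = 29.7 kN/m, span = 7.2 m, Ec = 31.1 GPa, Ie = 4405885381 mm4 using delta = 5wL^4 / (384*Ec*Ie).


Convert: L = 7.2 m = 7200 mm, Ec = 31.1 GPa = 31100 MPa
delta = 5 * 29.7 * 7200^4 / (384 * 31100 * 4405885381)
= 7.58 mm

7.58


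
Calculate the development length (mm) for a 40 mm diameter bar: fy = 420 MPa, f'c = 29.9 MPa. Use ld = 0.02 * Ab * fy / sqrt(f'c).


Ab = pi * 40^2 / 4 = 1256.637 mm2
ld = 0.02 * 1256.637 * 420 / sqrt(29.9)
= 1930.4 mm

1930.4


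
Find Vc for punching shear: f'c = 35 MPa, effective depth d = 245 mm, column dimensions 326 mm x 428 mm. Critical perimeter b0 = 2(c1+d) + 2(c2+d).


b0 = 2*(326 + 245) + 2*(428 + 245) = 2488 mm
Vc = 0.33 * sqrt(35) * 2488 * 245 / 1000
= 1190.05 kN

1190.05


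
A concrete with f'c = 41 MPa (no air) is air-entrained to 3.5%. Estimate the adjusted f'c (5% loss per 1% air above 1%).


Strength loss = (3.5 - 1) * 5 = 12.5%
f'c = 41 * (1 - 12.5/100)
= 35.88 MPa

35.88


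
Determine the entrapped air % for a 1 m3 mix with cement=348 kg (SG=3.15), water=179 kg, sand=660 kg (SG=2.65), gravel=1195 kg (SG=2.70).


Vol cement = 348 / (3.15 * 1000) = 0.110476 m3
Vol water = 179 / 1000 = 0.179 m3
Vol sand = 660 / (2.65 * 1000) = 0.249057 m3
Vol gravel = 1195 / (2.70 * 1000) = 0.442593 m3
Total solid + water volume = 0.981125 m3
Air = (1 - 0.981125) * 100 = 1.89%

1.89


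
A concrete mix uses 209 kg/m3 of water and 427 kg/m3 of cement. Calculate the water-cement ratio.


w/c = water / cement
w/c = 209 / 427 = 0.489

0.489


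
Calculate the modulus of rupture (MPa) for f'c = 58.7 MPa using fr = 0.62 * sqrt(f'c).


fr = 0.62 * sqrt(58.7)
= 4.75 MPa

4.75


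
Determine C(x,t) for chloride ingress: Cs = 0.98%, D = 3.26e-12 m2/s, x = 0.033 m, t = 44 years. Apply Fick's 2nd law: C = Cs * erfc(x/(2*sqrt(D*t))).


t_seconds = 44 * 365.25 * 24 * 3600 = 1388534400.0 s
arg = 0.033 / (2 * sqrt(3.26e-12 * 1388534400.0))
= 0.2452
erfc(0.2452) = 0.7287
C = 0.98 * 0.7287 = 0.7141%

0.7141


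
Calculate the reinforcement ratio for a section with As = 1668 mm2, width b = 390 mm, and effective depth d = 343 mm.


rho = As / (b * d)
= 1668 / (390 * 343)
= 0.0125

0.0125


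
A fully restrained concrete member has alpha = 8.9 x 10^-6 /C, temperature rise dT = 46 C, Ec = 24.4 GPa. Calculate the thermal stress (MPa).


sigma = alpha * dT * Ec
= 8.9e-6 * 46 * 24.4 * 1000
= 9.989 MPa

9.989


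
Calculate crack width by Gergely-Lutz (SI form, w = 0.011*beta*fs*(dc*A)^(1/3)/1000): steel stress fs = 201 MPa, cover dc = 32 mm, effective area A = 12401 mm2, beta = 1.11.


w = 0.011 * beta * fs * (dc * A)^(1/3) / 1000
= 0.011 * 1.11 * 201 * (32 * 12401)^(1/3) / 1000
= 0.18 mm

0.18


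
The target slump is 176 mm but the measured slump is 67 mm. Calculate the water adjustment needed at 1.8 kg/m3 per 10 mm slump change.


Difference = 176 - 67 = 109 mm
Water adjustment = 109 * 1.8 / 10 = 19.6 kg/m3

19.6


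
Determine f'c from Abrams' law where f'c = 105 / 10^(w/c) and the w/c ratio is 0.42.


f'c = 105 / 10^0.42
= 105 / 2.63
= 39.92 MPa

39.92


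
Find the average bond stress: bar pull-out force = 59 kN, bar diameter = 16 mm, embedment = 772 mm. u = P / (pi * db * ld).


u = P / (pi * db * ld)
= 59 * 1000 / (pi * 16 * 772)
= 1.52 MPa

1.52


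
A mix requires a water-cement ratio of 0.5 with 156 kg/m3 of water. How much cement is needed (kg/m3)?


Cement = water / (w/c)
= 156 / 0.5
= 312.0 kg/m3

312.0


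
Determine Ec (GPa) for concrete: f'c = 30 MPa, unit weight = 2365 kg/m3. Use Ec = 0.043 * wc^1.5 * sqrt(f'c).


Ec = 0.043 * 2365^1.5 * sqrt(30) / 1000
= 27.09 GPa

27.09
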